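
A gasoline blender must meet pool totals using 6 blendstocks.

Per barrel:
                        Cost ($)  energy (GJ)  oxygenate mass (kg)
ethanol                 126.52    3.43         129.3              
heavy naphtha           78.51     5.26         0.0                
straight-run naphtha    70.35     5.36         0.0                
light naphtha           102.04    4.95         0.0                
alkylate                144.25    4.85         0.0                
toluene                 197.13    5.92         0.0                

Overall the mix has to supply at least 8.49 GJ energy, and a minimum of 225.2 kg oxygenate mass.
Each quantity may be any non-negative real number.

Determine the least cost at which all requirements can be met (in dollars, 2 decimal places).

Treat it as an LP. Let x1 = barrels of ethanol, x2 = barrels of heavy naphtha, x3 = barrels of straight-run naphtha, x4 = barrels of light naphtha, x5 = barrels of alkylate, x6 = barrels of toluene.
Minimize 126.52x1 + 78.51x2 + 70.35x3 + 102.04x4 + 144.25x5 + 197.13x6 with:
  3.43x1 + 5.26x2 + 5.36x3 + 4.95x4 + 4.85x5 + 5.92x6 ≥ 8.49   (energy)
  129.3x1 ≥ 225.2   (oxygenate mass)
  x1, x2, x3, x4, x5, x6 ≥ 0.
At the optimum only ethanol, straight-run naphtha are positive (heavy naphtha, light naphtha, alkylate, toluene = 0). The energy and oxygenate mass requirements are met with equality.
So ethanol = 1.7417 barrels, straight-run naphtha = 0.46941 barrels.
Cost = 126.52·1.7417 + 70.35·0.46941 = 253.3829.

$253.38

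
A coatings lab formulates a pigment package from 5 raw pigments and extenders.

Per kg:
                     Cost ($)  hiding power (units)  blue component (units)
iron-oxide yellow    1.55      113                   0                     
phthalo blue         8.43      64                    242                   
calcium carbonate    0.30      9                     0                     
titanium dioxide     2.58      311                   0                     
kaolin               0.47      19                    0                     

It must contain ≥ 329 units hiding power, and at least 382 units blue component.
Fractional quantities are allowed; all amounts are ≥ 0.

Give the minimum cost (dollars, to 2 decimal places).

Let x1 = kg of iron-oxide yellow, x2 = kg of phthalo blue, x3 = kg of calcium carbonate, x4 = kg of titanium dioxide, x5 = kg of kaolin.
Minimise 1.55x1 + 8.43x2 + 0.3x3 + 2.58x4 + 0.47x5 s.t.:
  113x1 + 64x2 + 9x3 + 311x4 + 19x5 ≥ 329   (hiding power)
  242x2 ≥ 382   (blue component)
  x1, x2, x3, x4, x5 ≥ 0.
The cheapest feasible vertex uses only phthalo blue, titanium dioxide; iron-oxide yellow, calcium carbonate, kaolin are not used. Binding constraints: hiding power and blue component.
Optimal quantities: phthalo blue = 1.579 kg, titanium dioxide = 0.733 kg.
Cost = 8.43·1.579 + 2.58·0.733 = 15.2021.

$15.20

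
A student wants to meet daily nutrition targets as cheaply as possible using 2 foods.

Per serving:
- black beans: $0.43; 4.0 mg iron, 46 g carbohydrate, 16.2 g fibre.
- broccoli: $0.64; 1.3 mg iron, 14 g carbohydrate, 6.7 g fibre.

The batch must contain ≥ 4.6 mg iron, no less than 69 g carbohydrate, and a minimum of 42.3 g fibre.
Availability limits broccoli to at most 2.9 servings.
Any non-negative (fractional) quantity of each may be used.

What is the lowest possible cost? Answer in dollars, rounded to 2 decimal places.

$1.12

This is a linear program. Let x1 = servings of black beans, x2 = servings of broccoli.
Minimize 0.43x1 + 0.64x2 subject to:
  4x1 + 1.3x2 ≥ 4.6   (iron)
  46x1 + 14x2 ≥ 69   (carbohydrate)
  16.2x1 + 6.7x2 ≥ 42.3   (fibre)
  x2 ≤ 2.9
  x1, x2 ≥ 0.
The cheapest feasible vertex uses only black beans; broccoli is not used. There the fibre constraint is tight.
So black beans = 2.611 servings.
Hence cost = 0.43·2.611 = $1.1227.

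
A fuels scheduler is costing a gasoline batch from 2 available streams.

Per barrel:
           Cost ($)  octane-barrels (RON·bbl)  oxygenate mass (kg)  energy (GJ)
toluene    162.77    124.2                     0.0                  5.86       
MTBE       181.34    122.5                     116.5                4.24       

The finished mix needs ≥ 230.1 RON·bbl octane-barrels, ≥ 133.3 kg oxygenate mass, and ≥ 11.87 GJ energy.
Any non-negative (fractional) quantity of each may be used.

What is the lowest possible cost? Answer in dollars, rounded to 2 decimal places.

$402.44

Let x1 = barrels of toluene, x2 = barrels of MTBE.
Minimize 162.77x1 + 181.34x2 subject to:
  124.2x1 + 122.5x2 ≥ 230.1   (octane-barrels)
  116.5x2 ≥ 133.3   (oxygenate mass)
  5.86x1 + 4.24x2 ≥ 11.87   (energy)
  x1, x2 ≥ 0.
Both inputs are positive at the optimum. Binding constraints: oxygenate mass and energy.
Solving gives x1 = 1.1977, x2 = 1.1442.
Total cost: 162.77·1.1977 + 181.34·1.1442 = 402.4389.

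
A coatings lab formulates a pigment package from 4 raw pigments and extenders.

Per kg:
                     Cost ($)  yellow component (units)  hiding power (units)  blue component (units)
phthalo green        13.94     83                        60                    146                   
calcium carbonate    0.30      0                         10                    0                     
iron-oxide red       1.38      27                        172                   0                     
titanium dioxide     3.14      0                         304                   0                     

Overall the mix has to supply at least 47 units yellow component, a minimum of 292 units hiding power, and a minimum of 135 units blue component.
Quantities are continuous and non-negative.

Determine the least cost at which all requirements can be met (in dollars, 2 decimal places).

Set it up as a linear program. Let x1 = kg of phthalo green, x2 = kg of calcium carbonate, x3 = kg of iron-oxide red, x4 = kg of titanium dioxide.
min 13.94x1 + 0.3x2 + 1.38x3 + 3.14x4 with:
  83x1 + 27x3 ≥ 47   (yellow component)
  60x1 + 10x2 + 172x3 + 304x4 ≥ 292   (hiding power)
  146x1 ≥ 135   (blue component)
  x1, x2, x3, x4 ≥ 0.
The minimum-cost mix takes nothing from calcium carbonate, titanium dioxide — only phthalo green, iron-oxide red. Binding constraints: hiding power and blue component.
That vertex is x1 = 0.9247, x3 = 1.375.
Total cost: 13.94·0.9247 + 1.38·1.375 = 14.7878.

$14.79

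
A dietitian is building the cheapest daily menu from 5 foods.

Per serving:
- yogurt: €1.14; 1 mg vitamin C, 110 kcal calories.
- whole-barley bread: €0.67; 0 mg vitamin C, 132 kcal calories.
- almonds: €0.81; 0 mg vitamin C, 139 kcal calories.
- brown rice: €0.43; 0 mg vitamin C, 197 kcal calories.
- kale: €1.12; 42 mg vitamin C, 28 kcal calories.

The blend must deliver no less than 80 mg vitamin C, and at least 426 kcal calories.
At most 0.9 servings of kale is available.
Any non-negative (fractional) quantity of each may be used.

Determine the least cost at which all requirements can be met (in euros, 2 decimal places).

Treat it as an LP. Let x1 = servings of yogurt, x2 = servings of whole-barley bread, x3 = servings of almonds, x4 = servings of brown rice, x5 = servings of kale.
Minimize 1.14x1 + 0.67x2 + 0.81x3 + 0.43x4 + 1.12x5 subject to:
  1x1 + 42x5 ≥ 80   (vitamin C)
  110x1 + 132x2 + 139x3 + 197x4 + 28x5 ≥ 426   (calories)
  x5 ≤ 0.9
  x1, x2, x3, x4, x5 ≥ 0.
The minimum-cost mix takes nothing from whole-barley bread, almonds, brown rice — only yogurt, kale. The vitamin C and the kale cap requirements are met with equality.
Solving gives x1 = 42.2, x5 = 0.9.
Cost = 1.14·42.2 + 1.12·0.9 = 49.1160.

€49.12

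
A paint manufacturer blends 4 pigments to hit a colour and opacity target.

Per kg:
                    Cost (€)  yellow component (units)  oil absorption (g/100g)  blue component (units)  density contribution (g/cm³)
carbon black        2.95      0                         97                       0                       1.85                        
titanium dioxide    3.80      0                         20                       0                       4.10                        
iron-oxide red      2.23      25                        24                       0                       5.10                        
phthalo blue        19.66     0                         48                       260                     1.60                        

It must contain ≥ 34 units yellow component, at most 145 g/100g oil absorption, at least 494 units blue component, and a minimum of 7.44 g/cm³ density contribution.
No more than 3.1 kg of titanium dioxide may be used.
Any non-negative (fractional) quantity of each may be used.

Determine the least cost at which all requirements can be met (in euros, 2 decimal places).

€40.39

Treat it as an LP. Let x1 = kg of carbon black, x2 = kg of titanium dioxide, x3 = kg of iron-oxide red, x4 = kg of phthalo blue.
min 2.95x1 + 3.8x2 + 2.23x3 + 19.66x4 subject to:
  25x3 ≥ 34   (yellow component)
  97x1 + 20x2 + 24x3 + 48x4 ≤ 145   (oil absorption)
  260x4 ≥ 494   (blue component)
  1.85x1 + 4.1x2 + 5.1x3 + 1.6x4 ≥ 7.44   (density contribution)
  x2 ≤ 3.1
  x1, x2, x3, x4 ≥ 0.
The optimal basis is {iron-oxide red, phthalo blue}; carbon black, titanium dioxide drop out. There the yellow component and blue component constraints are tight.
That vertex is x3 = 1.36, x4 = 1.9.
Objective = 2.23·1.36 + 19.66·1.9 = 40.3868.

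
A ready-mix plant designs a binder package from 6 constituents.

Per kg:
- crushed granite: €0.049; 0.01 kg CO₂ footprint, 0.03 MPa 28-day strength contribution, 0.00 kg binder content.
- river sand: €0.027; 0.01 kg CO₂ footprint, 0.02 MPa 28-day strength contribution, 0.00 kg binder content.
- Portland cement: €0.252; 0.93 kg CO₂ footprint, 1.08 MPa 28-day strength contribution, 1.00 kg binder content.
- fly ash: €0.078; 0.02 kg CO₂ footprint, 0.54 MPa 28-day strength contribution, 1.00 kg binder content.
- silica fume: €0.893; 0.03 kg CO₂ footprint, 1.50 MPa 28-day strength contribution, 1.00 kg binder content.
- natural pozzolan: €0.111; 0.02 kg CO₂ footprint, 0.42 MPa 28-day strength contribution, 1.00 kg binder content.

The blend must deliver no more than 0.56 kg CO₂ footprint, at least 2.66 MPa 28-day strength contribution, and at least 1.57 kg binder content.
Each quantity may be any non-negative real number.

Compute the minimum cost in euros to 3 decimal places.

€0.384

Let x1 = kg of crushed granite, x2 = kg of river sand, x3 = kg of Portland cement, x4 = kg of fly ash, x5 = kg of silica fume, x6 = kg of natural pozzolan.
Minimize 0.049x1 + 0.027x2 + 0.252x3 + 0.078x4 + 0.893x5 + 0.111x6 with:
  0.01x1 + 0.01x2 + 0.93x3 + 0.02x4 + 0.03x5 + 0.02x6 ≤ 0.56   (CO₂ footprint)
  0.03x1 + 0.02x2 + 1.08x3 + 0.54x4 + 1.5x5 + 0.42x6 ≥ 2.66   (28-day strength contribution)
  1x3 + 1x4 + 1x5 + 1x6 ≥ 1.57   (binder content)
  x1, x2, x3, x4, x5, x6 ≥ 0.
At the optimum only fly ash is positive (crushed granite, river sand, Portland cement, silica fume, natural pozzolan = 0). The 28-day strength contribution requirement is met with equality.
Optimal quantities: fly ash = 4.926 kg.
Hence cost = 0.078·4.926 = €0.38423.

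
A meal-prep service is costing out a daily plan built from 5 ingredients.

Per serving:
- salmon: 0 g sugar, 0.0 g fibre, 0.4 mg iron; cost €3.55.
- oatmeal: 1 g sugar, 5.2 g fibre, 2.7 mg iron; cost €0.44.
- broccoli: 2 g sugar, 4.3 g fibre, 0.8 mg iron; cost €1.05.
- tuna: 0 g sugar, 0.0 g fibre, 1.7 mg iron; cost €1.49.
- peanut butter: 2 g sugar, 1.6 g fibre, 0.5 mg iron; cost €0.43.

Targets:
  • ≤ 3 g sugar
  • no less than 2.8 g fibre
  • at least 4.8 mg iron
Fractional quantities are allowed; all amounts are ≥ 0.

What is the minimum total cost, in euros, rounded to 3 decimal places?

€0.782

Let x1 = servings of salmon, x2 = servings of oatmeal, x3 = servings of broccoli, x4 = servings of tuna, x5 = servings of peanut butter.
Minimise 3.55x1 + 0.44x2 + 1.05x3 + 1.49x4 + 0.43x5 s.t.:
  1x2 + 2x3 + 2x5 ≤ 3   (sugar)
  5.2x2 + 4.3x3 + 1.6x5 ≥ 2.8   (fibre)
  0.4x1 + 2.7x2 + 0.8x3 + 1.7x4 + 0.5x5 ≥ 4.8   (iron)
  x1, x2, x3, x4, x5 ≥ 0.
The optimal basis is {oatmeal}; salmon, broccoli, tuna, peanut butter drop out. The iron requirement is met with equality.
Solving gives x2 = 1.778.
Cost = 0.44·1.778 = 0.78232.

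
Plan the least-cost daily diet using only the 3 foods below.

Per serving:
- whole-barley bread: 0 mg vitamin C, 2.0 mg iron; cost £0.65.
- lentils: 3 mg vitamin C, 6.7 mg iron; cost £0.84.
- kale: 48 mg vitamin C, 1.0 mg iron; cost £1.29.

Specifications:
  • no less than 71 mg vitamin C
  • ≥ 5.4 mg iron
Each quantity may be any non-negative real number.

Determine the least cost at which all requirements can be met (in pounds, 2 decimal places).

£2.36

Set it up as a linear program. Let x1 = servings of whole-barley bread, x2 = servings of lentils, x3 = servings of kale.
Minimise 0.65x1 + 0.84x2 + 1.29x3 subject to:
  3x2 + 48x3 ≥ 71   (vitamin C)
  2x1 + 6.7x2 + 1x3 ≥ 5.4   (iron)
  x1, x2, x3 ≥ 0.
The optimal basis is {lentils, kale}; whole-barley bread drops out. The vitamin C and iron requirements are met with equality.
Solving gives x2 = 0.5907, x3 = 1.442.
Total cost: 0.84·0.5907 + 1.29·1.442 = 2.3564.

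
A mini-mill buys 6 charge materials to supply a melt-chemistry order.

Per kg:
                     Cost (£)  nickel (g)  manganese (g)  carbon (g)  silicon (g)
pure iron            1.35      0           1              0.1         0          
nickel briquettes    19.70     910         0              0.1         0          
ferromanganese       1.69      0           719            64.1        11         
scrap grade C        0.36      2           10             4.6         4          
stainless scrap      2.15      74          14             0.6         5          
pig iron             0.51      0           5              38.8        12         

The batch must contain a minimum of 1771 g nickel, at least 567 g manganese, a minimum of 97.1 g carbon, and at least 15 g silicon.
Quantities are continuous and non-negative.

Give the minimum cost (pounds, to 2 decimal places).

£40.27

Let x1 = kg of pure iron, x2 = kg of nickel briquettes, x3 = kg of ferromanganese, x4 = kg of scrap grade C, x5 = kg of stainless scrap, x6 = kg of pig iron.
Minimize 1.35x1 + 19.7x2 + 1.69x3 + 0.36x4 + 2.15x5 + 0.51x6 with:
  910x2 + 2x4 + 74x5 ≥ 1771   (nickel)
  1x1 + 719x3 + 10x4 + 14x5 + 5x6 ≥ 567   (manganese)
  0.1x1 + 0.1x2 + 64.1x3 + 4.6x4 + 0.6x5 + 38.8x6 ≥ 97.1   (carbon)
  11x3 + 4x4 + 5x5 + 12x6 ≥ 15   (silicon)
  x1, x2, x3, x4, x5, x6 ≥ 0.
At the optimum only nickel briquettes, ferromanganese, pig iron are positive (pure iron, scrap grade C, stainless scrap = 0). There the nickel, manganese, carbon constraints are tight.
So nickel briquettes = 1.946 kg, ferromanganese = 0.7802 kg, pig iron = 1.209 kg.
Total cost: 19.7·1.946 + 1.69·0.7802 + 0.51·1.209 = 40.2713.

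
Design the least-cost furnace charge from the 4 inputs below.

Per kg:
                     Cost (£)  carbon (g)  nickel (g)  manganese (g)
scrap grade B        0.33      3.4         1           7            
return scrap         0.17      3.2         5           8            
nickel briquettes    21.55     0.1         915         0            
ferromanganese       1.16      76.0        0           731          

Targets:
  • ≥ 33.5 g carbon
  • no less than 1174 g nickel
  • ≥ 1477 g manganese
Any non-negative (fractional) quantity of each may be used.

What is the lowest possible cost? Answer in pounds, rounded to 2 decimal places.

Set it up as a linear program. Let x1 = kg of scrap grade B, x2 = kg of return scrap, x3 = kg of nickel briquettes, x4 = kg of ferromanganese.
Minimise 0.33x1 + 0.17x2 + 21.55x3 + 1.16x4 s.t.:
  3.4x1 + 3.2x2 + 0.1x3 + 76x4 ≥ 33.5   (carbon)
  1x1 + 5x2 + 915x3 ≥ 1174   (nickel)
  7x1 + 8x2 + 731x4 ≥ 1477   (manganese)
  x1, x2, x3, x4 ≥ 0.
The cheapest feasible vertex uses only nickel briquettes, ferromanganese; scrap grade B, return scrap are not used. The nickel and manganese requirements are met with equality.
So nickel briquettes = 1.283 kg, ferromanganese = 2.021 kg.
Hence cost = 21.55·1.283 + 1.16·2.021 = £29.9930.

£29.99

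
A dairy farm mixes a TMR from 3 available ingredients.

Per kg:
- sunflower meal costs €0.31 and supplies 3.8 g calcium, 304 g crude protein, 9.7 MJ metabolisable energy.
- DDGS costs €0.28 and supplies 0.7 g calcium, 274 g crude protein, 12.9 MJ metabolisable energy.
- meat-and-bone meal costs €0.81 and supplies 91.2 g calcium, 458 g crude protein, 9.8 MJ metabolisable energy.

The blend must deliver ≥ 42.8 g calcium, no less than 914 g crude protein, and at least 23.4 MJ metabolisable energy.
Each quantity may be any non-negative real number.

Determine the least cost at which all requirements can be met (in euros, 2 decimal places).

€1.06

This is a linear program. Let x1 = kg of sunflower meal, x2 = kg of DDGS, x3 = kg of meat-and-bone meal.
Minimise 0.31x1 + 0.28x2 + 0.81x3 with:
  3.8x1 + 0.7x2 + 91.2x3 ≥ 42.8   (calcium)
  304x1 + 274x2 + 458x3 ≥ 914   (crude protein)
  9.7x1 + 12.9x2 + 9.8x3 ≥ 23.4   (metabolisable energy)
  x1, x2, x3 ≥ 0.
The minimum-cost mix takes nothing from DDGS — only sunflower meal, meat-and-bone meal. The calcium and crude protein requirements are met with equality.
Solving gives x1 = 2.454, x3 = 0.3671.
Cost = 0.31·2.454 + 0.81·0.3671 = 1.0581.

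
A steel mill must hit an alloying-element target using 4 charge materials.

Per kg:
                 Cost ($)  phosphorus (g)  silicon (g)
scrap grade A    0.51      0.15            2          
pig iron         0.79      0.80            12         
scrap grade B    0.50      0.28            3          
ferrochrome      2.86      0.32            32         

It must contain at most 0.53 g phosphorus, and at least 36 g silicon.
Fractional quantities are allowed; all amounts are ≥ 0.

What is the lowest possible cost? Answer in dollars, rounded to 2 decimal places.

$3.15

Let x1 = kg of scrap grade A, x2 = kg of pig iron, x3 = kg of scrap grade B, x4 = kg of ferrochrome.
Minimize 0.51x1 + 0.79x2 + 0.5x3 + 2.86x4 s.t.:
  0.15x1 + 0.8x2 + 0.28x3 + 0.32x4 ≤ 0.53   (phosphorus)
  2x1 + 12x2 + 3x3 + 32x4 ≥ 36   (silicon)
  x1, x2, x3, x4 ≥ 0.
At the optimum only pig iron, ferrochrome are positive (scrap grade A, scrap grade B = 0). The phosphorus and silicon requirements are met with equality.
That vertex is x2 = 0.25, x4 = 1.031.
Objective = 0.79·0.25 + 2.86·1.031 = 3.1462.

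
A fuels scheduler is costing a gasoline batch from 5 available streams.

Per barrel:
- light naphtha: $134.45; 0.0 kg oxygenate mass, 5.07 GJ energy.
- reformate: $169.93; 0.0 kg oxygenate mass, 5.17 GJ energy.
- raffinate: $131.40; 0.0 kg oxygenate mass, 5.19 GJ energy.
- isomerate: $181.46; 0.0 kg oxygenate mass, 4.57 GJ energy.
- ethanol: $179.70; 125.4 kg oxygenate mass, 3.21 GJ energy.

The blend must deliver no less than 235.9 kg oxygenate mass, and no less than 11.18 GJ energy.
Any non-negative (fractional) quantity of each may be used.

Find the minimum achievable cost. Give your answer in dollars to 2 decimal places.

Let x1 = barrels of light naphtha, x2 = barrels of reformate, x3 = barrels of raffinate, x4 = barrels of isomerate, x5 = barrels of ethanol.
Minimise 134.45x1 + 169.93x2 + 131.4x3 + 181.46x4 + 179.7x5 subject to:
  125.4x5 ≥ 235.9   (oxygenate mass)
  5.07x1 + 5.17x2 + 5.19x3 + 4.57x4 + 3.21x5 ≥ 11.18   (energy)
  x1, x2, x3, x4, x5 ≥ 0.
The minimum-cost mix takes nothing from light naphtha, reformate, isomerate — only raffinate, ethanol. Binding constraints: oxygenate mass and energy.
Optimal quantities: raffinate = 0.99064 barrels, ethanol = 1.8812 barrels.
Objective = 131.4·0.99064 + 179.7·1.8812 = 468.2217.

$468.22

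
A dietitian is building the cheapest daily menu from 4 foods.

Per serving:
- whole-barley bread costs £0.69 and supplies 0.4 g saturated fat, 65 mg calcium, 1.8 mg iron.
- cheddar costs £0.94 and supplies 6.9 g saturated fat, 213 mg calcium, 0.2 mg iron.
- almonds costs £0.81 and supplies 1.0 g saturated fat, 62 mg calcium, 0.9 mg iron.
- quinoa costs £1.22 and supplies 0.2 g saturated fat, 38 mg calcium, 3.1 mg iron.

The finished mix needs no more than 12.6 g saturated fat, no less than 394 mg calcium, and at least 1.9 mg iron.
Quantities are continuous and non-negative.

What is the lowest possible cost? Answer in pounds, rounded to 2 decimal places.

Treat it as an LP. Let x1 = servings of whole-barley bread, x2 = servings of cheddar, x3 = servings of almonds, x4 = servings of quinoa.
Minimize 0.69x1 + 0.94x2 + 0.81x3 + 1.22x4 s.t.:
  0.4x1 + 6.9x2 + 1x3 + 0.2x4 ≤ 12.6   (saturated fat)
  65x1 + 213x2 + 62x3 + 38x4 ≥ 394   (calcium)
  1.8x1 + 0.2x2 + 0.9x3 + 3.1x4 ≥ 1.9   (iron)
  x1, x2, x3, x4 ≥ 0.
The optimal basis is {whole-barley bread, cheddar}; almonds, quinoa drop out. The calcium and iron requirements are met with equality.
That vertex is x1 = 0.8799, x2 = 1.581.
Objective = 0.69·0.8799 + 0.94·1.581 = 2.0933.

£2.09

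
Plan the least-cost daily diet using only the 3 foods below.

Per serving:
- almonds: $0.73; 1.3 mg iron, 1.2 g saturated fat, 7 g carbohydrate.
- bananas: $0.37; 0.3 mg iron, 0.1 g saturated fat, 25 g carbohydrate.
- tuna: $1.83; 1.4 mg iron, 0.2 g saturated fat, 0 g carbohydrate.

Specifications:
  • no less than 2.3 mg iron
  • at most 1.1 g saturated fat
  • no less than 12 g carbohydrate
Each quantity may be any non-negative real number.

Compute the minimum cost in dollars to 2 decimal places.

$2.28

Let x1 = servings of almonds, x2 = servings of bananas, x3 = servings of tuna.
Minimise 0.73x1 + 0.37x2 + 1.83x3 with:
  1.3x1 + 0.3x2 + 1.4x3 ≥ 2.3   (iron)
  1.2x1 + 0.1x2 + 0.2x3 ≤ 1.1   (saturated fat)
  7x1 + 25x2 ≥ 12   (carbohydrate)
  x1, x2, x3 ≥ 0.
All 3 inputs are positive at the optimum. Binding constraints: iron, saturated fat, carbohydrate.
That vertex is x1 = 0.7453, x2 = 0.2713, x3 = 0.8927.
Objective = 0.73·0.7453 + 0.37·0.2713 + 1.83·0.8927 = 2.2781.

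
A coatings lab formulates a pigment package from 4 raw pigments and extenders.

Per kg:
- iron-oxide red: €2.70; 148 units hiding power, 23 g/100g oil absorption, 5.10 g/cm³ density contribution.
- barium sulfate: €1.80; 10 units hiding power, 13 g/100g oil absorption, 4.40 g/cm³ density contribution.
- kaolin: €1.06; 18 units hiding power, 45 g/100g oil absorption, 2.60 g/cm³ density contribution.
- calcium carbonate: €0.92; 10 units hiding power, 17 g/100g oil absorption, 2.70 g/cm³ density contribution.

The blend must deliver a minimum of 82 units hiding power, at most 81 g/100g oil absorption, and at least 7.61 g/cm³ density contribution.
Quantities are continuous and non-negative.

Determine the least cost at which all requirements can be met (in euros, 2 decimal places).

€2.99

Set it up as a linear program. Let x1 = kg of iron-oxide red, x2 = kg of barium sulfate, x3 = kg of kaolin, x4 = kg of calcium carbonate.
Minimize 2.7x1 + 1.8x2 + 1.06x3 + 0.92x4 s.t.:
  148x1 + 10x2 + 18x3 + 10x4 ≥ 82   (hiding power)
  23x1 + 13x2 + 45x3 + 17x4 ≤ 81   (oil absorption)
  5.1x1 + 4.4x2 + 2.6x3 + 2.7x4 ≥ 7.61   (density contribution)
  x1, x2, x3, x4 ≥ 0.
At the optimum only iron-oxide red, calcium carbonate are positive (barium sulfate, kaolin = 0). The hiding power and density contribution requirements are met with equality.
So iron-oxide red = 0.4168 kg, calcium carbonate = 2.031 kg.
Total cost: 2.7·0.4168 + 0.92·2.031 = 2.9939.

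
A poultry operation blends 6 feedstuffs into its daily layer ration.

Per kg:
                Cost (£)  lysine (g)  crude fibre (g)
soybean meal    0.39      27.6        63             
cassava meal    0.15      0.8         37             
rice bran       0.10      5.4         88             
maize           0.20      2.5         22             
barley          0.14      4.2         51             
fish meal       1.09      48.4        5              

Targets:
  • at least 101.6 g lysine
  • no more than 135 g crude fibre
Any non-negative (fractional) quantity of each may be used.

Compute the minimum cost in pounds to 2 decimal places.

£1.81

Treat it as an LP. Let x1 = kg of soybean meal, x2 = kg of cassava meal, x3 = kg of rice bran, x4 = kg of maize, x5 = kg of barley, x6 = kg of fish meal.
Minimize 0.39x1 + 0.15x2 + 0.1x3 + 0.2x4 + 0.14x5 + 1.09x6 subject to:
  27.6x1 + 0.8x2 + 5.4x3 + 2.5x4 + 4.2x5 + 48.4x6 ≥ 101.6   (lysine)
  63x1 + 37x2 + 88x3 + 22x4 + 51x5 + 5x6 ≤ 135   (crude fibre)
  x1, x2, x3, x4, x5, x6 ≥ 0.
The optimal basis is {soybean meal, fish meal}; cassava meal, rice bran, maize, barley drop out. There the lysine and crude fibre constraints are tight.
So soybean meal = 2.07 kg, fish meal = 0.9188 kg.
Objective = 0.39·2.07 + 1.09·0.9188 = 1.8088.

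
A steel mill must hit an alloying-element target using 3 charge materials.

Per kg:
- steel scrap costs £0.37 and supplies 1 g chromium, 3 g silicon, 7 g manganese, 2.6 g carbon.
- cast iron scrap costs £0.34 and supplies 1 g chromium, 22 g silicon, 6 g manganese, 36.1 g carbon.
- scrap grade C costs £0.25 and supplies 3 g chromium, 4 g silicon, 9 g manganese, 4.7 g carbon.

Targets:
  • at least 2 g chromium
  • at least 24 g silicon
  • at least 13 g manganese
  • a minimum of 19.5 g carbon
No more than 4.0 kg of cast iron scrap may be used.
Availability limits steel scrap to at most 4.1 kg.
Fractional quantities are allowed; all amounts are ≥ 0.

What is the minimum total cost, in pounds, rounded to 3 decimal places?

Let x1 = kg of steel scrap, x2 = kg of cast iron scrap, x3 = kg of scrap grade C.
Minimize 0.37x1 + 0.34x2 + 0.25x3 with:
  1x1 + 1x2 + 3x3 ≥ 2   (chromium)
  3x1 + 22x2 + 4x3 ≥ 24   (silicon)
  7x1 + 6x2 + 9x3 ≥ 13   (manganese)
  2.6x1 + 36.1x2 + 4.7x3 ≥ 19.5   (carbon)
  x2 ≤ 4
  x1 ≤ 4.1
  x1, x2, x3 ≥ 0.
The optimal basis is {cast iron scrap, scrap grade C}; steel scrap drops out. There the silicon and manganese constraints are tight.
Solving gives x2 = 0.9425, x3 = 0.8161.
Total cost: 0.34·0.9425 + 0.25·0.8161 = 0.52448.

£0.524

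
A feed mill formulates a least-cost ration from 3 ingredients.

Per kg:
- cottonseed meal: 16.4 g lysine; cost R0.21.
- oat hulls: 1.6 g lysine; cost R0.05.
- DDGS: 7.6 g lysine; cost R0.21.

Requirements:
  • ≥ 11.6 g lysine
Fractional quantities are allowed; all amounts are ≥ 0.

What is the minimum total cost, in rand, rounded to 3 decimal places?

Let x1 = kg of cottonseed meal, x2 = kg of oat hulls, x3 = kg of DDGS.
min 0.21x1 + 0.05x2 + 0.21x3 subject to:
  16.4x1 + 1.6x2 + 7.6x3 ≥ 11.6   (lysine)
  x1, x2, x3 ≥ 0.
The minimum-cost mix takes nothing from oat hulls, DDGS — only cottonseed meal. The lysine requirement is met with equality.
Optimal quantities: cottonseed meal = 0.7073 kg.
Total cost: 0.21·0.7073 = 0.14853.

R0.149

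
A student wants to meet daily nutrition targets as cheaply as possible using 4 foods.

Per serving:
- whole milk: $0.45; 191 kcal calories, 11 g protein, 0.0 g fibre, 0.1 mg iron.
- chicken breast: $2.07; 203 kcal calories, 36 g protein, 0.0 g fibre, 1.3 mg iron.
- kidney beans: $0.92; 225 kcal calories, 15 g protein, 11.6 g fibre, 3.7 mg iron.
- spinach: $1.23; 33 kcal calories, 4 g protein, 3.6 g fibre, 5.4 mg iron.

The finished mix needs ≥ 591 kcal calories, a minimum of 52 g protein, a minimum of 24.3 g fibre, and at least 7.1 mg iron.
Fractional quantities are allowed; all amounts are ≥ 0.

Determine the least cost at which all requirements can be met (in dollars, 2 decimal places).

Let x1 = servings of whole milk, x2 = servings of chicken breast, x3 = servings of kidney beans, x4 = servings of spinach.
Minimise 0.45x1 + 2.07x2 + 0.92x3 + 1.23x4 s.t.:
  191x1 + 203x2 + 225x3 + 33x4 ≥ 591   (calories)
  11x1 + 36x2 + 15x3 + 4x4 ≥ 52   (protein)
  11.6x3 + 3.6x4 ≥ 24.3   (fibre)
  0.1x1 + 1.3x2 + 3.7x3 + 5.4x4 ≥ 7.1   (iron)
  x1, x2, x3, x4 ≥ 0.
The minimum-cost mix takes nothing from chicken breast, spinach — only whole milk, kidney beans. There the protein and fibre constraints are tight.
Optimal quantities: whole milk = 1.871 servings, kidney beans = 2.095 servings.
Total cost: 0.45·1.871 + 0.92·2.095 = 2.7694.

$2.77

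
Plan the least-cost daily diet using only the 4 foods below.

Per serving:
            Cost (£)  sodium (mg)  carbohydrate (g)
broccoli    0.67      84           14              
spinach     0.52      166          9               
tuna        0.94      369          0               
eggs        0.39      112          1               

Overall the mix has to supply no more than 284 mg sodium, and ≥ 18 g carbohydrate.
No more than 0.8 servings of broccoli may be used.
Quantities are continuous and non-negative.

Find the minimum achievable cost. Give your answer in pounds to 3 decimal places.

£0.929

Let x1 = servings of broccoli, x2 = servings of spinach, x3 = servings of tuna, x4 = servings of eggs.
Minimise 0.67x1 + 0.52x2 + 0.94x3 + 0.39x4 s.t.:
  84x1 + 166x2 + 369x3 + 112x4 ≤ 284   (sodium)
  14x1 + 9x2 + 1x4 ≥ 18   (carbohydrate)
  x1 ≤ 0.8
  x1, x2, x3, x4 ≥ 0.
The cheapest feasible vertex uses only broccoli, spinach; tuna, eggs are not used. There the carbohydrate and the broccoli cap constraints are tight.
Solving gives x1 = 0.8, x2 = 0.7556.
Objective = 0.67·0.8 + 0.52·0.7556 = 0.92891.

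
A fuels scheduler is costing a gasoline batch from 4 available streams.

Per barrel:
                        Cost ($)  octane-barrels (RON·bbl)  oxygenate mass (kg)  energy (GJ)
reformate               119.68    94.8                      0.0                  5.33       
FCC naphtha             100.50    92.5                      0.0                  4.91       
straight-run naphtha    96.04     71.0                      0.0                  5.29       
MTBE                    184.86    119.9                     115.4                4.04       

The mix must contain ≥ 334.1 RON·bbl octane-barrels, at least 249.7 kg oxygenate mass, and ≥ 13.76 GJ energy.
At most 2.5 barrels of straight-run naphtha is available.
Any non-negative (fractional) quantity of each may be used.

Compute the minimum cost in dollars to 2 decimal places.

Treat it as an LP. Let x1 = barrels of reformate, x2 = barrels of FCC naphtha, x3 = barrels of straight-run naphtha, x4 = barrels of MTBE.
Minimise 119.68x1 + 100.5x2 + 96.04x3 + 184.86x4 s.t.:
  94.8x1 + 92.5x2 + 71x3 + 119.9x4 ≥ 334.1   (octane-barrels)
  115.4x4 ≥ 249.7   (oxygenate mass)
  5.33x1 + 4.91x2 + 5.29x3 + 4.04x4 ≥ 13.76   (energy)
  x3 ≤ 2.5
  x1, x2, x3, x4 ≥ 0.
The optimal basis is {FCC naphtha, straight-run naphtha, MTBE}; reformate drops out. The octane-barrels, oxygenate mass, energy requirements are met with equality.
Optimal quantities: FCC naphtha = 0.27478 barrels, straight-run naphtha = 0.69361 barrels, MTBE = 2.1638 barrels.
Objective = 100.5·0.27478 + 96.04·0.69361 + 184.86·2.1638 = 494.2298.

$494.23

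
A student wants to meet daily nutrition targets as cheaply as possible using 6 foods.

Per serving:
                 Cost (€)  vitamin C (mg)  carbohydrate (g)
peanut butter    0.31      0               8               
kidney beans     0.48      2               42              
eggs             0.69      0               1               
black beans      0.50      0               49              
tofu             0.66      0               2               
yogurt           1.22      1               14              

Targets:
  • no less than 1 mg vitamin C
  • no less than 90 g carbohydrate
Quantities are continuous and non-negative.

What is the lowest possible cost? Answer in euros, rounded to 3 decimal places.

Treat it as an LP. Let x1 = servings of peanut butter, x2 = servings of kidney beans, x3 = servings of eggs, x4 = servings of black beans, x5 = servings of tofu, x6 = servings of yogurt.
Minimise 0.31x1 + 0.48x2 + 0.69x3 + 0.5x4 + 0.66x5 + 1.22x6 with:
  2x2 + 1x6 ≥ 1   (vitamin C)
  8x1 + 42x2 + 1x3 + 49x4 + 2x5 + 14x6 ≥ 90   (carbohydrate)
  x1, x2, x3, x4, x5, x6 ≥ 0.
The optimal basis is {kidney beans, black beans}; peanut butter, eggs, tofu, yogurt drop out. Binding constraints: vitamin C and carbohydrate.
Optimal quantities: kidney beans = 0.5 servings, black beans = 1.408 servings.
Cost = 0.48·0.5 + 0.5·1.408 = 0.94400.

€0.944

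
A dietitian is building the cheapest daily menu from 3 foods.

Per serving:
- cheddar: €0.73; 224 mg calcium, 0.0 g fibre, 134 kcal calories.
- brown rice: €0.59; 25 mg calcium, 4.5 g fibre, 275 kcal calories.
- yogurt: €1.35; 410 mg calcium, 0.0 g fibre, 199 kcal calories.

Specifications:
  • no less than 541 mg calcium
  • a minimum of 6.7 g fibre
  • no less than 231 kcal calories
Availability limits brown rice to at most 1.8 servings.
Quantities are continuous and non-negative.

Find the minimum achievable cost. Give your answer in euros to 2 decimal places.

Let x1 = servings of cheddar, x2 = servings of brown rice, x3 = servings of yogurt.
Minimize 0.73x1 + 0.59x2 + 1.35x3 s.t.:
  224x1 + 25x2 + 410x3 ≥ 541   (calcium)
  4.5x2 ≥ 6.7   (fibre)
  134x1 + 275x2 + 199x3 ≥ 231   (calories)
  x2 ≤ 1.8
  x1, x2, x3 ≥ 0.
The minimum-cost mix takes nothing from yogurt — only cheddar, brown rice. Binding constraints: calcium and fibre.
So cheddar = 2.249 servings, brown rice = 1.489 servings.
Hence cost = 0.73·2.249 + 0.59·1.489 = €2.5203.

€2.52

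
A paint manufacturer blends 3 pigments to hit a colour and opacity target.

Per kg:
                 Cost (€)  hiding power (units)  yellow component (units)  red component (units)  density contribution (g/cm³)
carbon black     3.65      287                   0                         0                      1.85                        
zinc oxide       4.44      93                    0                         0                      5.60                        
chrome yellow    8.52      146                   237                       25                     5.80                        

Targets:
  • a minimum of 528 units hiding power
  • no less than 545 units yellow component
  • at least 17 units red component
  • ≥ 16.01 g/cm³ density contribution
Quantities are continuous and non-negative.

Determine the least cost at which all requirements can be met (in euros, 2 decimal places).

Let x1 = kg of carbon black, x2 = kg of zinc oxide, x3 = kg of chrome yellow.
min 3.65x1 + 4.44x2 + 8.52x3 with:
  287x1 + 93x2 + 146x3 ≥ 528   (hiding power)
  237x3 ≥ 545   (yellow component)
  25x3 ≥ 17   (red component)
  1.85x1 + 5.6x2 + 5.8x3 ≥ 16.01   (density contribution)
  x1, x2, x3 ≥ 0.
All 3 inputs are positive at the optimum. There the hiding power, yellow component, density contribution constraints are tight.
That vertex is x1 = 0.577, x2 = 0.2866, x3 = 2.3.
Hence cost = 3.65·0.577 + 4.44·0.2866 + 8.52·2.3 = €22.9746.

€22.97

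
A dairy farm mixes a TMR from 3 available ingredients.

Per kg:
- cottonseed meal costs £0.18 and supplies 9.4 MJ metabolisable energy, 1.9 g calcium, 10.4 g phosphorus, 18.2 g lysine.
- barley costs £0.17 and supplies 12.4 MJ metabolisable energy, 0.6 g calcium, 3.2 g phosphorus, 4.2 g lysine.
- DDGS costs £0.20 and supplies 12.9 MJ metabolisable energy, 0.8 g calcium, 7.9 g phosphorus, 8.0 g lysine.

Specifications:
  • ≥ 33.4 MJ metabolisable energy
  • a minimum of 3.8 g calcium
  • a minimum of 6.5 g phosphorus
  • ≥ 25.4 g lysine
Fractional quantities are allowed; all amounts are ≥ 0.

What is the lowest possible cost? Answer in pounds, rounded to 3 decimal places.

£0.535

Let x1 = kg of cottonseed meal, x2 = kg of barley, x3 = kg of DDGS.
Minimize 0.18x1 + 0.17x2 + 0.2x3 s.t.:
  9.4x1 + 12.4x2 + 12.9x3 ≥ 33.4   (metabolisable energy)
  1.9x1 + 0.6x2 + 0.8x3 ≥ 3.8   (calcium)
  10.4x1 + 3.2x2 + 7.9x3 ≥ 6.5   (phosphorus)
  18.2x1 + 4.2x2 + 8x3 ≥ 25.4   (lysine)
  x1, x2, x3 ≥ 0.
The cheapest feasible vertex uses only cottonseed meal, barley; DDGS is not used. Binding constraints: metabolisable energy and calcium.
Optimal quantities: cottonseed meal = 1.511 kg, barley = 1.548 kg.
Hence cost = 0.18·1.511 + 0.17·1.548 = £0.53514.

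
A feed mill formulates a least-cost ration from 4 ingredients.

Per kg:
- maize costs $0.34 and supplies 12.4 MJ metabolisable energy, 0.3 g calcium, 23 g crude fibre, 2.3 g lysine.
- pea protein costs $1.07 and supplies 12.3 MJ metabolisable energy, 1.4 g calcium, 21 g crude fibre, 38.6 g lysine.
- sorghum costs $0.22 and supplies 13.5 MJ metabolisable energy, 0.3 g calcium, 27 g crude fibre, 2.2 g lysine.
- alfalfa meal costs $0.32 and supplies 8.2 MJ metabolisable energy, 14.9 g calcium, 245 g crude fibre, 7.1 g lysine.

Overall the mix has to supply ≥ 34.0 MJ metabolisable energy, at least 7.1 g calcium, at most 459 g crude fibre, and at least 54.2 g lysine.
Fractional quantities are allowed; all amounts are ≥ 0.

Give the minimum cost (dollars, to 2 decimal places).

$1.73

Let x1 = kg of maize, x2 = kg of pea protein, x3 = kg of sorghum, x4 = kg of alfalfa meal.
min 0.34x1 + 1.07x2 + 0.22x3 + 0.32x4 with:
  12.4x1 + 12.3x2 + 13.5x3 + 8.2x4 ≥ 34   (metabolisable energy)
  0.3x1 + 1.4x2 + 0.3x3 + 14.9x4 ≥ 7.1   (calcium)
  23x1 + 21x2 + 27x3 + 245x4 ≤ 459   (crude fibre)
  2.3x1 + 38.6x2 + 2.2x3 + 7.1x4 ≥ 54.2   (lysine)
  x1, x2, x3, x4 ≥ 0.
The optimal basis is {pea protein, sorghum, alfalfa meal}; maize drops out. The metabolisable energy, calcium, lysine requirements are met with equality.
So pea protein = 1.277 kg, sorghum = 1.152 kg, alfalfa meal = 0.3333 kg.
Objective = 1.07·1.277 + 0.22·1.152 + 0.32·0.3333 = 1.7265.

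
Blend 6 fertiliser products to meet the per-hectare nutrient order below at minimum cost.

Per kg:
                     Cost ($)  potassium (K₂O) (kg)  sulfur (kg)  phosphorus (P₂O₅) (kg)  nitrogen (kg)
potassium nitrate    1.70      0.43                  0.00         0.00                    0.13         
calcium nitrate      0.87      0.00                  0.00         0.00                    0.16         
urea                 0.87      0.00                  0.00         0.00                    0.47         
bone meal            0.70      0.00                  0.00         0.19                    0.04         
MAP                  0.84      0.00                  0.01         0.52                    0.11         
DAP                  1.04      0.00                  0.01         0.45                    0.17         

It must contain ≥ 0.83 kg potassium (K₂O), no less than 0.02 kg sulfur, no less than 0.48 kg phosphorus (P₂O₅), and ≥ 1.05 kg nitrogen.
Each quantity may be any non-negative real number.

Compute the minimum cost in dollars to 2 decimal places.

Treat it as an LP. Let x1 = kg of potassium nitrate, x2 = kg of calcium nitrate, x3 = kg of urea, x4 = kg of bone meal, x5 = kg of MAP, x6 = kg of DAP.
Minimise 1.7x1 + 0.87x2 + 0.87x3 + 0.7x4 + 0.84x5 + 1.04x6 subject to:
  0.43x1 ≥ 0.83   (potassium (K₂O))
  0.01x5 + 0.01x6 ≥ 0.02   (sulfur)
  0.19x4 + 0.52x5 + 0.45x6 ≥ 0.48   (phosphorus (P₂O₅))
  0.13x1 + 0.16x2 + 0.47x3 + 0.04x4 + 0.11x5 + 0.17x6 ≥ 1.05   (nitrogen)
  x1, x2, x3, x4, x5, x6 ≥ 0.
The cheapest feasible vertex uses only potassium nitrate, urea, MAP; calcium nitrate, bone meal, DAP are not used. There the potassium (K₂O), sulfur, nitrogen constraints are tight.
Optimal quantities: potassium nitrate = 1.93 kg, urea = 1.232 kg, MAP = 2 kg.
Total cost: 1.7·1.93 + 0.87·1.232 + 0.84·2 = 6.0328.

$6.03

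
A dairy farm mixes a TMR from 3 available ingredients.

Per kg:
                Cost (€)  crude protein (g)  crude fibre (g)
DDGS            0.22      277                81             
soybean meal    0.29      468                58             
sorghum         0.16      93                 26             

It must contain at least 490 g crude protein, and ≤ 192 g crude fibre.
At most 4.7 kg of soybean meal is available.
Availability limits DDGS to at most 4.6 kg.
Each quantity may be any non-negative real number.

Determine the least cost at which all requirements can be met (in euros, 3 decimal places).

€0.304

Let x1 = kg of DDGS, x2 = kg of soybean meal, x3 = kg of sorghum.
Minimize 0.22x1 + 0.29x2 + 0.16x3 subject to:
  277x1 + 468x2 + 93x3 ≥ 490   (crude protein)
  81x1 + 58x2 + 26x3 ≤ 192   (crude fibre)
  x2 ≤ 4.7
  x1 ≤ 4.6
  x1, x2, x3 ≥ 0.
At the optimum only soybean meal is positive (DDGS, sorghum = 0). There the crude protein constraint is tight.
So soybean meal = 1.047 kg.
Total cost: 0.29·1.047 = 0.30363.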